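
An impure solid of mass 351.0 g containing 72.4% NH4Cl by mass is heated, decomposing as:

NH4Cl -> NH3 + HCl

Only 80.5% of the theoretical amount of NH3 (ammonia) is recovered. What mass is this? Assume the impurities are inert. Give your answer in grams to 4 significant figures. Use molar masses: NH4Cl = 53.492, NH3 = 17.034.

65.14 g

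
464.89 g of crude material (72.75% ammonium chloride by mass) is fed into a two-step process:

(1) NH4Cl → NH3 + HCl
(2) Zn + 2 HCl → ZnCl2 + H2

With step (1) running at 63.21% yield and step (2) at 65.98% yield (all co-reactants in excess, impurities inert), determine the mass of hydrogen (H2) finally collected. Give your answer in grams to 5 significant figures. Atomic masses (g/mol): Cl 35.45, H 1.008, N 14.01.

Pure NH4Cl = 464.89 × 0.7275 = 338.207 g.
M(NH4Cl) = 14.01 + 4(1.008) + 35.45 = 53.492 g/mol.
M(H2) = 2(1.008) = 2.016 g/mol.
n(NH4Cl) = 338.207 / 53.492 = 6.32258 mol.
Step 1 (NH4Cl:HCl = 1:1): theoretical n(HCl) = 6.32258 mol; at 63.21% yield, n(HCl) = 3.99650 mol.
Step 2 (HCl:H2 = 2:1): theoretical n(H2) = 1.99825 mol, so theoretical mass = 1.99825 × 2.016 = 4.02848 g.
At 65.98% yield, actual mass of H2 = 4.02848 × 0.6598 = 2.65799 g.

2.6580 g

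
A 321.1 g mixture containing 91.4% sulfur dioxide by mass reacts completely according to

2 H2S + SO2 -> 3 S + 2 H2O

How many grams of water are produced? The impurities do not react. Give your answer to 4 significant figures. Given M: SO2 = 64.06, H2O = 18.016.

Mass of pure SO2 = 321.1 g × 0.914 = 293.49 g.
n(SO2) = 293.49 g / 64.06 g/mol = 4.5814 mol.
From the equation the SO2:H2O mole ratio is 1:2, so n(H2O) = 4.5814 × 2/1 = 9.1628 mol.
Mass of H2O = 9.1628 mol × 18.016 g/mol = 165.08 g.

165.1 g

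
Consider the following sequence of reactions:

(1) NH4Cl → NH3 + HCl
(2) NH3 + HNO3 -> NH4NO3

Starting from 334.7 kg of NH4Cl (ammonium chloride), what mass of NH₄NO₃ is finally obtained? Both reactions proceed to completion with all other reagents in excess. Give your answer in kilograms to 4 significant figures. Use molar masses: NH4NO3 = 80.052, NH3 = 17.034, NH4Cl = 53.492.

500.9 kg

334.7 kg = 334700 g.
n(NH4Cl) = 334700 / 53.492 = 6257.0 mol.
Step 1 gives a 1:1 ratio of NH4Cl to NH3, so n(NH3) = 6257.0 mol.
In step 2 the NH3:NH4NO3 ratio is 1:1, so n(NH4NO3) = 6257.0 mol.
Mass of NH4NO3 = 6257.0 × 80.052 = 500890 g = 500.9 kg.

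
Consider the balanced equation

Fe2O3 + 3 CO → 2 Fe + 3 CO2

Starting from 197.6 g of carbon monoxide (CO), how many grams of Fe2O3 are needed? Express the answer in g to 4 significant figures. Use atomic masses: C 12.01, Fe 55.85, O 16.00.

375.5 g

M(CO) = 12.01 + 16.00 = 28.01 g/mol.
M(Fe2O3) = 2(55.85) + 3(16.00) = 159.70 g/mol.
n(CO) = 197.60 g / 28.01 g/mol = 7.0546 mol.
From the equation the CO:Fe2O3 mole ratio is 3:1, so n(Fe2O3) = 7.0546 × 1/3 = 2.3515 mol.
Mass of Fe2O3 = 2.3515 mol × 159.70 g/mol = 375.54 g.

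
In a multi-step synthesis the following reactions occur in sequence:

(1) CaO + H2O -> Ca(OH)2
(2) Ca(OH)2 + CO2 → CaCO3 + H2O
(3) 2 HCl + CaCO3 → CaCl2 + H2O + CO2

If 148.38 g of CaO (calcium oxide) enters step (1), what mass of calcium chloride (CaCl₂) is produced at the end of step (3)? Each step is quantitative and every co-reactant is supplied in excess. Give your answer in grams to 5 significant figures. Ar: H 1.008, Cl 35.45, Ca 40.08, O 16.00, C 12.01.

293.64 g

M(CaO) = 40.08 + 16.00 = 56.08 g/mol.
M(CaCl2) = 40.08 + 2(35.45) = 110.98 g/mol.
n(CaO) = 148.38 / 56.08 = 2.64586 mol.
Reaction (1): CaO→Ca(OH)2 ratio 1:1 ⇒ n(Ca(OH)2) = 2.64586 mol.
Reaction (2): Ca(OH)2→CaCO3 ratio 1:1 ⇒ n(CaCO3) = 2.64586 mol.
Reaction (3): CaCO3→CaCl2 ratio 1:1 ⇒ n(CaCl2) = 2.64586 mol.
Mass of CaCl2 = 2.64586 × 110.98 = 293.638 g.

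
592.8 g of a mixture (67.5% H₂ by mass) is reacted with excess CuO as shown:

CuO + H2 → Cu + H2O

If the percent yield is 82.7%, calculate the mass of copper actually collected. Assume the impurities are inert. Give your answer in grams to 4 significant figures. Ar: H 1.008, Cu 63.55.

Pure H2 available = 592.8 g × 0.675 = 400.14 g.
M(H2) = 2(1.008) = 2.016 g/mol.
M(Cu) = 63.55 g/mol.
n(H2) = 400.14 g / 2.016 g/mol = 198.48 mol.
From the equation the H2:Cu mole ratio is 1:1, so n(Cu) = 198.48 × 1/1 = 198.48 mol.
Mass of Cu = 198.48 mol × 63.55 g/mol = 12614 g.
Actual mass collected = 12614 g × 0.827 = 10431 g.

10430 g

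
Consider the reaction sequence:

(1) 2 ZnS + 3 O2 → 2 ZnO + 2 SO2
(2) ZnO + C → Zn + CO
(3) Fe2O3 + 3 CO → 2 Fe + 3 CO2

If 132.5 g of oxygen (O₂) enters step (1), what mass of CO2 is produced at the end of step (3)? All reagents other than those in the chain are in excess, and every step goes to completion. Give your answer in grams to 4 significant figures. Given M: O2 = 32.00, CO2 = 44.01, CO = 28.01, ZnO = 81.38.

121.5 g

n(O2) = 132.5 / 32.00 = 4.1406 mol.
Reaction (1): O2→ZnO ratio 3:2 ⇒ n(ZnO) = 2.7604 mol.
Reaction (2): ZnO→CO ratio 1:1 ⇒ n(CO) = 2.7604 mol.
Reaction (3): CO→CO2 ratio 3:3 ⇒ n(CO2) = 2.7604 mol.
Mass of CO2 = 2.7604 × 44.01 = 121.49 g.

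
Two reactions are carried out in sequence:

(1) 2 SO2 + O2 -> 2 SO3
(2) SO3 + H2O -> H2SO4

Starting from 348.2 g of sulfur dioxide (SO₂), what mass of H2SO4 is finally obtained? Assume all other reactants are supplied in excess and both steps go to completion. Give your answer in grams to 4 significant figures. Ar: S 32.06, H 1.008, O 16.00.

533.1 g

M(SO2) = 32.06 + 2(16.00) = 64.06 g/mol.
M(H2SO4) = 2(1.008) + 32.06 + 4(16.00) = 98.076 g/mol.
n(SO2) = 348.20 / 64.06 = 5.4355 mol.
Step 1 gives a 2:2 ratio of SO2 to SO3, so n(SO3) = 5.4355 mol.
In step 2 the SO3:H2SO4 ratio is 1:1, so n(H2SO4) = 5.4355 mol.
Mass of H2SO4 = 5.4355 × 98.076 = 533.09 g.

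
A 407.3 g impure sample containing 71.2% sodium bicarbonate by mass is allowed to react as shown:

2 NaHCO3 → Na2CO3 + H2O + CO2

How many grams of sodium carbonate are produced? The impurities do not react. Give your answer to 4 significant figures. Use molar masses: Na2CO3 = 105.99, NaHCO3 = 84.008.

Mass of pure NaHCO3 = 407.3 g × 0.712 = 290.00 g.
n(NaHCO3) = 290.00 g / 84.008 g/mol = 3.4520 mol.
From the equation the NaHCO3:Na2CO3 mole ratio is 2:1, so n(Na2CO3) = 3.4520 × 1/2 = 1.7260 mol.
Mass of Na2CO3 = 1.7260 mol × 105.99 g/mol = 182.94 g.

182.9 g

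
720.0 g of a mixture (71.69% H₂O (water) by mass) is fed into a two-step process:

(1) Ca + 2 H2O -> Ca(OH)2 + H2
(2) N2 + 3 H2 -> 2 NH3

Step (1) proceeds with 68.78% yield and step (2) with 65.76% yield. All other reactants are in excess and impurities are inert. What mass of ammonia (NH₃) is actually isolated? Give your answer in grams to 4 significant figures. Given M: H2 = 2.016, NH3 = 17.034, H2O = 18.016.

73.58 g

Pure H2O = 720.0 × 0.7169 = 516.17 g.
n(H2O) = 516.17 / 18.016 = 28.651 mol.
Step 1 (H2O:H2 = 2:1): theoretical n(H2) = 14.325 mol; at 68.78% yield, n(H2) = 9.8529 mol.
Step 2 (H2:NH3 = 3:2): theoretical n(NH3) = 6.5686 mol, so theoretical mass = 6.5686 × 17.034 = 111.89 g.
At 65.76% yield, actual mass of NH3 = 111.89 × 0.6576 = 73.579 g.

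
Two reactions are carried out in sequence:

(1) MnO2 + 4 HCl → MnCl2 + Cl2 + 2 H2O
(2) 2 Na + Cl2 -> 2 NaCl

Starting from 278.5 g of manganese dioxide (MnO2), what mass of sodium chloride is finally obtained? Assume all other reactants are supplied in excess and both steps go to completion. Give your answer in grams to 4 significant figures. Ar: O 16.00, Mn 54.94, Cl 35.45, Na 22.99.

374.4 g

M(MnO2) = 54.94 + 2(16.00) = 86.94 g/mol.
M(NaCl) = 22.99 + 35.45 = 58.44 g/mol.
n(MnO2) = 278.50 / 86.94 = 3.2034 mol.
Step 1 gives a 1:1 ratio of MnO2 to Cl2, so n(Cl2) = 3.2034 mol.
In step 2 the Cl2:NaCl ratio is 1:2, so n(NaCl) = 6.4067 mol.
Mass of NaCl = 6.4067 × 58.44 = 374.41 g.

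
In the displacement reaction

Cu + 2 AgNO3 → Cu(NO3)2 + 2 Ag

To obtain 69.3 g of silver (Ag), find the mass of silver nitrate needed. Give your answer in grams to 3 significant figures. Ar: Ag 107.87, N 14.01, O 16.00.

109 g

M(Ag) = 107.87 g/mol.
M(AgNO3) = 107.87 + 14.01 + 3(16.00) = 169.88 g/mol.
n(Ag) = 69.30 g / 107.87 g/mol = 0.6424 mol.
From the equation the Ag:AgNO3 mole ratio is 2:2, so n(AgNO3) = 0.6424 × 2/2 = 0.6424 mol.
Mass of AgNO3 = 0.6424 mol × 169.88 g/mol = 109.1 g.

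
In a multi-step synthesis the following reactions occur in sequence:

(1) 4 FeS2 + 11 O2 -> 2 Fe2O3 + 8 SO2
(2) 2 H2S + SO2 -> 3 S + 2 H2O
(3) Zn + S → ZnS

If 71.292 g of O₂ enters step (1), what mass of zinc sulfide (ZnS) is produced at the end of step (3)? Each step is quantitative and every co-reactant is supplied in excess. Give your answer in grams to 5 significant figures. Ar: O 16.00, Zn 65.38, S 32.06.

473.64 g

M(O2) = 2(16.00) = 32.00 g/mol.
M(ZnS) = 65.38 + 32.06 = 97.44 g/mol.
n(O2) = 71.292 / 32.00 = 2.22788 mol.
Reaction (1): O2→SO2 ratio 11:8 ⇒ n(SO2) = 1.62027 mol.
Reaction (2): SO2→S ratio 1:3 ⇒ n(S) = 4.86082 mol.
Reaction (3): S→ZnS ratio 1:1 ⇒ n(ZnS) = 4.86082 mol.
Mass of ZnS = 4.86082 × 97.44 = 473.638 g.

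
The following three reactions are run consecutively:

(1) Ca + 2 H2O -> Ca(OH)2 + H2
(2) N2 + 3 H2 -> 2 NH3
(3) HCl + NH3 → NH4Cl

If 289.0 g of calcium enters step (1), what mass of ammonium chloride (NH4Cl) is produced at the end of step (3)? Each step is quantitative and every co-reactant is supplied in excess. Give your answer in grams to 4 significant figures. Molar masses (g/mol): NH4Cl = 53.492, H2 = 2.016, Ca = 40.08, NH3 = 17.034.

257.1 g

n(Ca) = 289.0 / 40.08 = 7.2106 mol.
Reaction (1): Ca→H2 ratio 1:1 ⇒ n(H2) = 7.2106 mol.
Reaction (2): H2→NH3 ratio 3:2 ⇒ n(NH3) = 4.8071 mol.
Reaction (3): NH3→NH4Cl ratio 1:1 ⇒ n(NH4Cl) = 4.8071 mol.
Mass of NH4Cl = 4.8071 × 53.492 = 257.14 g.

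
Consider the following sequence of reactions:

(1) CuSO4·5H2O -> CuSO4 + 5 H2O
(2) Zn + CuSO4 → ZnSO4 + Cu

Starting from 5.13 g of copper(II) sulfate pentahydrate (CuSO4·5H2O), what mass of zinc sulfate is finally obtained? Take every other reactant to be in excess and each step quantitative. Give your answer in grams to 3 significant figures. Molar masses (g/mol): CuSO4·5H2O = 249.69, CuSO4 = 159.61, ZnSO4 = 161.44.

n(CuSO4·5H2O) = 5.130 / 249.69 = 0.02055 mol.
Step 1 gives a 1:1 ratio of CuSO4·5H2O to CuSO4, so n(CuSO4) = 0.02055 mol.
In step 2 the CuSO4:ZnSO4 ratio is 1:1, so n(ZnSO4) = 0.02055 mol.
Mass of ZnSO4 = 0.02055 × 161.44 = 3.317 g.

3.32 g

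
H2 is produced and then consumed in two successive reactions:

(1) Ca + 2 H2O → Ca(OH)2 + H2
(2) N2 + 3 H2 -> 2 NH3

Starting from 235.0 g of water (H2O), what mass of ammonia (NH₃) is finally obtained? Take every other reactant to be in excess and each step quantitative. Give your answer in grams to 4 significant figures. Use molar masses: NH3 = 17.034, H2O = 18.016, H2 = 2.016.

74.06 g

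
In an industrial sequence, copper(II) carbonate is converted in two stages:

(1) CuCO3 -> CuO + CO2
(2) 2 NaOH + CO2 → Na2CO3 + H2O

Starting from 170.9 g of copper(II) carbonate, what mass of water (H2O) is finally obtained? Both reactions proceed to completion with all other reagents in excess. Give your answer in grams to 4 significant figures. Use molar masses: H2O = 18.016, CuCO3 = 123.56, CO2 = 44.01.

24.92 g

n(CuCO3) = 170.90 / 123.56 = 1.3831 mol.
Step 1 gives a 1:1 ratio of CuCO3 to CO2, so n(CO2) = 1.3831 mol.
In step 2 the CO2:H2O ratio is 1:1, so n(H2O) = 1.3831 mol.
Mass of H2O = 1.3831 × 18.016 = 24.919 g.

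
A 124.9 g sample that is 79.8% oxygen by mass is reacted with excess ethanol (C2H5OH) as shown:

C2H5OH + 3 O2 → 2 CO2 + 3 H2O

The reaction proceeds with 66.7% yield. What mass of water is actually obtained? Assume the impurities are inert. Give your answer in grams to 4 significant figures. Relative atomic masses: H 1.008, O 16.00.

37.43 g

Pure O2 available = 124.9 g × 0.798 = 99.670 g.
M(O2) = 2(16.00) = 32.00 g/mol.
M(H2O) = 2(1.008) + 16.00 = 18.016 g/mol.
n(O2) = 99.670 g / 32.00 g/mol = 3.1147 mol.
From the equation the O2:H2O mole ratio is 3:3, so n(H2O) = 3.1147 × 3/3 = 3.1147 mol.
Mass of H2O = 3.1147 mol × 18.016 g/mol = 56.114 g.
Actual mass collected = 56.114 g × 0.667 = 37.428 g.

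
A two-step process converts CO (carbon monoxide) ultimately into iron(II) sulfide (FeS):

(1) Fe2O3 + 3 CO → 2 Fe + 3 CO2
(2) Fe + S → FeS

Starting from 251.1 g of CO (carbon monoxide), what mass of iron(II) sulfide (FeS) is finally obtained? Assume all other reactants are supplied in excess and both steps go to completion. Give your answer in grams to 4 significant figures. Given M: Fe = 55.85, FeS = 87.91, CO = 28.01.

525.4 g

n(CO) = 251.10 / 28.01 = 8.9647 mol.
Step 1 gives a 3:2 ratio of CO to Fe, so n(Fe) = 5.9764 mol.
In step 2 the Fe:FeS ratio is 1:1, so n(FeS) = 5.9764 mol.
Mass of FeS = 5.9764 × 87.91 = 525.39 g.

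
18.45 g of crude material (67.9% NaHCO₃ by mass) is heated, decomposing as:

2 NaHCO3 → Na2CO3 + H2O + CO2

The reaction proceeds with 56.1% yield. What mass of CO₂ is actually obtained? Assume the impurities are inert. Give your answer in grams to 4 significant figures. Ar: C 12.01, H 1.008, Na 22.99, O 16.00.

1.841 g

Pure NaHCO3 available = 18.45 g × 0.679 = 12.528 g.
M(NaHCO3) = 22.99 + 1.008 + 12.01 + 3(16.00) = 84.008 g/mol.
M(CO2) = 12.01 + 2(16.00) = 44.01 g/mol.
n(NaHCO3) = 12.528 g / 84.008 g/mol = 0.14912 mol.
From the equation the NaHCO3:CO2 mole ratio is 2:1, so n(CO2) = 0.14912 × 1/2 = 0.074562 mol.
Mass of CO2 = 0.074562 mol × 44.01 g/mol = 3.2815 g.
Actual mass collected = 3.2815 g × 0.561 = 1.8409 g.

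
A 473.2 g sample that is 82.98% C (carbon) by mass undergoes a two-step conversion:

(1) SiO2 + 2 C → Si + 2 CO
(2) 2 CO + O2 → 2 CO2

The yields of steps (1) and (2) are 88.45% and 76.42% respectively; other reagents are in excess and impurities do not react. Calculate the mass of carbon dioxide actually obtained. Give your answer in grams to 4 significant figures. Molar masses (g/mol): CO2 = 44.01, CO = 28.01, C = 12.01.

972.6 g

Pure C = 473.2 × 0.8298 = 392.66 g.
n(C) = 392.66 / 12.01 = 32.695 mol.
Step 1 (C:CO = 2:2): theoretical n(CO) = 32.695 mol; at 88.45% yield, n(CO) = 28.918 mol.
Step 2 (CO:CO2 = 2:2): theoretical n(CO2) = 28.918 mol, so theoretical mass = 28.918 × 44.01 = 1272.7 g.
At 76.42% yield, actual mass of CO2 = 1272.7 × 0.7642 = 972.59 g.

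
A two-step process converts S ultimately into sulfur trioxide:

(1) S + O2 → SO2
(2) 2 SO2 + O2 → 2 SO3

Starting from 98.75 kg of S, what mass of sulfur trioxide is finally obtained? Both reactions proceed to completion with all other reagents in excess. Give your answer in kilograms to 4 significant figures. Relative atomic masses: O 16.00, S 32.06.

246.6 kg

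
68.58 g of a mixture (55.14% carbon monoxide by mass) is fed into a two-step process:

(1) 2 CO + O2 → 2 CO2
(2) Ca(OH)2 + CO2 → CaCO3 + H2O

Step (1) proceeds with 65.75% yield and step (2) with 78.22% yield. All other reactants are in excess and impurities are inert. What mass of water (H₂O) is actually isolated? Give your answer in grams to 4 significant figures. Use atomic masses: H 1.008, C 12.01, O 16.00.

Pure CO = 68.58 × 0.5514 = 37.815 g.
M(CO) = 12.01 + 16.00 = 28.01 g/mol.
M(H2O) = 2(1.008) + 16.00 = 18.016 g/mol.
n(CO) = 37.815 / 28.01 = 1.3501 mol.
Step 1 (CO:CO2 = 2:2): theoretical n(CO2) = 1.3501 mol; at 65.75% yield, n(CO2) = 0.88766 mol.
Step 2 (CO2:H2O = 1:1): theoretical n(H2O) = 0.88766 mol, so theoretical mass = 0.88766 × 18.016 = 15.992 g.
At 78.22% yield, actual mass of H2O = 15.992 × 0.7822 = 12.509 g.

12.51 g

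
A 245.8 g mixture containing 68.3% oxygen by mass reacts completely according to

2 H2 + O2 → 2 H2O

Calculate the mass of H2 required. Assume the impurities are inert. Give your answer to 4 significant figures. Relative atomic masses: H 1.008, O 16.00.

Mass of pure O2 = 245.8 g × 0.683 = 167.88 g.
M(O2) = 2(16.00) = 32.00 g/mol.
M(H2) = 2(1.008) = 2.016 g/mol.
n(O2) = 167.88 g / 32.00 g/mol = 5.2463 mol.
From the equation the O2:H2 mole ratio is 1:2, so n(H2) = 5.2463 × 2/1 = 10.493 mol.
Mass of H2 = 10.493 mol × 2.016 g/mol = 21.153 g.

21.15 g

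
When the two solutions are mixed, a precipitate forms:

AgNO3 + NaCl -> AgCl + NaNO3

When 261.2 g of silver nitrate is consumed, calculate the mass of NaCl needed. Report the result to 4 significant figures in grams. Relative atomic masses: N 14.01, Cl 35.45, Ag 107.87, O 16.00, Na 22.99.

89.85 g

M(AgNO3) = 107.87 + 14.01 + 3(16.00) = 169.88 g/mol.
M(NaCl) = 22.99 + 35.45 = 58.44 g/mol.
n(AgNO3) = 261.20 g / 169.88 g/mol = 1.5376 mol.
From the equation the AgNO3:NaCl mole ratio is 1:1, so n(NaCl) = 1.5376 × 1/1 = 1.5376 mol.
Mass of NaCl = 1.5376 mol × 58.44 g/mol = 89.855 g.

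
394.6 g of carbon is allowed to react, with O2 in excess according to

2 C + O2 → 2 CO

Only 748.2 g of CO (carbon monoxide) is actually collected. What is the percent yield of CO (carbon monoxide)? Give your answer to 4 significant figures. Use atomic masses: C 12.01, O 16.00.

81.30 %

M(C) = 12.01 g/mol.
M(CO) = 12.01 + 16.00 = 28.01 g/mol.
n(C) = 394.60 g / 12.01 g/mol = 32.856 mol.
From the equation the C:CO mole ratio is 2:2, so n(CO) = 32.856 × 2/2 = 32.856 mol.
Mass of CO = 32.856 mol × 28.01 g/mol = 920.30 g.
This is the theoretical yield. Percent yield = 748.2 g / 920.30 g × 100% = 81.300%.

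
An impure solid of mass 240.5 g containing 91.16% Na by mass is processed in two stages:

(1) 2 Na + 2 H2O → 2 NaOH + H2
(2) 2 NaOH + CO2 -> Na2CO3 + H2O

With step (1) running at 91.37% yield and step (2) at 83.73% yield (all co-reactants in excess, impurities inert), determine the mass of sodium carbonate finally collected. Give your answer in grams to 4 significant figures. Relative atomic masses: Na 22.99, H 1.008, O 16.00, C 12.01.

Pure Na = 240.5 × 0.9116 = 219.24 g.
M(Na) = 22.99 g/mol.
M(Na2CO3) = 2(22.99) + 12.01 + 3(16.00) = 105.99 g/mol.
n(Na) = 219.24 / 22.99 = 9.5363 mol.
Step 1 (Na:NaOH = 2:2): theoretical n(NaOH) = 9.5363 mol; at 91.37% yield, n(NaOH) = 8.7133 mol.
Step 2 (NaOH:Na2CO3 = 2:1): theoretical n(Na2CO3) = 4.3567 mol, so theoretical mass = 4.3567 × 105.99 = 461.76 g.
At 83.73% yield, actual mass of Na2CO3 = 461.76 × 0.8373 = 386.63 g.

386.6 g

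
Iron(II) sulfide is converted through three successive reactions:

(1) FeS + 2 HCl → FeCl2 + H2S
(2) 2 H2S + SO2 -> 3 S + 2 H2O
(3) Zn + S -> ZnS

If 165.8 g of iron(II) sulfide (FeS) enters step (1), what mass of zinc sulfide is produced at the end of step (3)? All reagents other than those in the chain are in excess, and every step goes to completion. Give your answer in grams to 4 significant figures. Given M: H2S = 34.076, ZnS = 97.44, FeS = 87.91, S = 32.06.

n(FeS) = 165.8 / 87.91 = 1.8860 mol.
Reaction (1): FeS→H2S ratio 1:1 ⇒ n(H2S) = 1.8860 mol.
Reaction (2): H2S→S ratio 2:3 ⇒ n(S) = 2.8290 mol.
Reaction (3): S→ZnS ratio 1:1 ⇒ n(ZnS) = 2.8290 mol.
Mass of ZnS = 2.8290 × 97.44 = 275.66 g.

275.7 g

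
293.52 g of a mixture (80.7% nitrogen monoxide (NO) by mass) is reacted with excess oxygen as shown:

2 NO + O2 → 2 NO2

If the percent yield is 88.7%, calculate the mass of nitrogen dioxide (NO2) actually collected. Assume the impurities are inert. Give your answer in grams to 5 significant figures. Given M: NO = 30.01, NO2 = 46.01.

Pure NO available = 293.52 g × 0.807 = 236.871 g.
n(NO) = 236.871 g / 30.01 g/mol = 7.89306 mol.
From the equation the NO:NO2 mole ratio is 2:2, so n(NO2) = 7.89306 × 2/2 = 7.89306 mol.
Mass of NO2 = 7.89306 mol × 46.01 g/mol = 363.160 g.
Actual mass collected = 363.160 g × 0.887 = 322.123 g.

322.12 g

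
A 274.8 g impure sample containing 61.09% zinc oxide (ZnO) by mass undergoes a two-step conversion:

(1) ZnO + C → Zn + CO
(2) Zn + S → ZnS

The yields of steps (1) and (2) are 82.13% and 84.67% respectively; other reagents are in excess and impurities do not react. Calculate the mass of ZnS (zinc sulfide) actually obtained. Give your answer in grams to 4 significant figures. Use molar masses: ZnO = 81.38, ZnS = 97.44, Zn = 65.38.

139.8 g

Pure ZnO = 274.8 × 0.6109 = 167.88 g.
n(ZnO) = 167.88 / 81.38 = 2.0629 mol.
Step 1 (ZnO:Zn = 1:1): theoretical n(Zn) = 2.0629 mol; at 82.13% yield, n(Zn) = 1.6942 mol.
Step 2 (Zn:ZnS = 1:1): theoretical n(ZnS) = 1.6942 mol, so theoretical mass = 1.6942 × 97.44 = 165.09 g.
At 84.67% yield, actual mass of ZnS = 165.09 × 0.8467 = 139.78 g.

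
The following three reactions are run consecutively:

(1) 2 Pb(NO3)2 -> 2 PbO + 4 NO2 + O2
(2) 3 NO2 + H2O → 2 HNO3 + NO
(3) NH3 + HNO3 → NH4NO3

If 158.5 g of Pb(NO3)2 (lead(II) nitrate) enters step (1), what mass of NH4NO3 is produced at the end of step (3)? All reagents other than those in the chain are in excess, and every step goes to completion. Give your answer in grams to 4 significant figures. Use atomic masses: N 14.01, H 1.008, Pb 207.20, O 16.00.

51.08 g

M(Pb(NO3)2) = 207.20 + 2(14.01) + 6(16.00) = 331.22 g/mol.
M(NH4NO3) = 2(14.01) + 4(1.008) + 3(16.00) = 80.052 g/mol.
n(Pb(NO3)2) = 158.5 / 331.22 = 0.47853 mol.
Reaction (1): Pb(NO3)2→NO2 ratio 2:4 ⇒ n(NO2) = 0.95707 mol.
Reaction (2): NO2→HNO3 ratio 3:2 ⇒ n(HNO3) = 0.63805 mol.
Reaction (3): HNO3→NH4NO3 ratio 1:1 ⇒ n(NH4NO3) = 0.63805 mol.
Mass of NH4NO3 = 0.63805 × 80.052 = 51.077 g.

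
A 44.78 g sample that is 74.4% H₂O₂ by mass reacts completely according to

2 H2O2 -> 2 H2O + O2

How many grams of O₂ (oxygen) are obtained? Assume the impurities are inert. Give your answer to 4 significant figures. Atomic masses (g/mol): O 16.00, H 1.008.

Mass of pure H2O2 = 44.78 g × 0.744 = 33.316 g.
M(H2O2) = 2(1.008) + 2(16.00) = 34.016 g/mol.
M(O2) = 2(16.00) = 32.00 g/mol.
n(H2O2) = 33.316 g / 34.016 g/mol = 0.97943 mol.
From the equation the H2O2:O2 mole ratio is 2:1, so n(O2) = 0.97943 × 1/2 = 0.48972 mol.
Mass of O2 = 0.48972 mol × 32.00 g/mol = 15.671 g.

15.67 g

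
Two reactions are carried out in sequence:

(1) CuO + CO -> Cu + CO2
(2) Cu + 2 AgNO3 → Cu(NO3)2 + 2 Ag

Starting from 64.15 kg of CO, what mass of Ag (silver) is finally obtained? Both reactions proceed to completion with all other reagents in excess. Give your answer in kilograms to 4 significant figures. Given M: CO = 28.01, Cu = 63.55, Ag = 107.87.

64.15 kg = 64150 g.
n(CO) = 64150 / 28.01 = 2290.3 mol.
Step 1 gives a 1:1 ratio of CO to Cu, so n(Cu) = 2290.3 mol.
In step 2 the Cu:Ag ratio is 1:2, so n(Ag) = 4580.5 mol.
Mass of Ag = 4580.5 × 107.87 = 494100 g = 494.1 kg.

494.1 kg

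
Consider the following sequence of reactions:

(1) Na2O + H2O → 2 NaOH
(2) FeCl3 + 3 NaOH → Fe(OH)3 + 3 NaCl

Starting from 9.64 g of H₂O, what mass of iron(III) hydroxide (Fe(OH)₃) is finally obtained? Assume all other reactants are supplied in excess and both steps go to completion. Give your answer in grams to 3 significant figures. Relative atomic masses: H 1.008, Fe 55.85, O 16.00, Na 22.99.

38.1 g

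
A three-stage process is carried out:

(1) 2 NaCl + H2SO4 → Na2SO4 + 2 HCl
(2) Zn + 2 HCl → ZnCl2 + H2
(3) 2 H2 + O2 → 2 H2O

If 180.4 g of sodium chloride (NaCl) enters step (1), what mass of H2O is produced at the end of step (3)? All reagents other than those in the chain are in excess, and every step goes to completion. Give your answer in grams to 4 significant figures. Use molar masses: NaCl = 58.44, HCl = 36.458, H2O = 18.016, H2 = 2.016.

27.81 g

n(NaCl) = 180.4 / 58.44 = 3.0869 mol.
Reaction (1): NaCl→HCl ratio 2:2 ⇒ n(HCl) = 3.0869 mol.
Reaction (2): HCl→H2 ratio 2:1 ⇒ n(H2) = 1.5435 mol.
Reaction (3): H2→H2O ratio 2:2 ⇒ n(H2O) = 1.5435 mol.
Mass of H2O = 1.5435 × 18.016 = 27.807 g.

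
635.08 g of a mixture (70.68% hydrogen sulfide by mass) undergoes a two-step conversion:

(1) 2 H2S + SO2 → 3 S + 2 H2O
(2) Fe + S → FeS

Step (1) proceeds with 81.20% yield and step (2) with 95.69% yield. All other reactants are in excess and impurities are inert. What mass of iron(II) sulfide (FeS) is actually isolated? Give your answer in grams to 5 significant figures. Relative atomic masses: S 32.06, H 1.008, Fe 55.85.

Pure H2S = 635.08 × 0.7068 = 448.875 g.
M(H2S) = 2(1.008) + 32.06 = 34.076 g/mol.
M(FeS) = 55.85 + 32.06 = 87.91 g/mol.
n(H2S) = 448.875 / 34.076 = 13.1727 mol.
Step 1 (H2S:S = 2:3): theoretical n(S) = 19.7591 mol; at 81.20% yield, n(S) = 16.0444 mol.
Step 2 (S:FeS = 1:1): theoretical n(FeS) = 16.0444 mol, so theoretical mass = 16.0444 × 87.91 = 1410.46 g.
At 95.69% yield, actual mass of FeS = 1410.46 × 0.9569 = 1349.67 g.

1349.7 g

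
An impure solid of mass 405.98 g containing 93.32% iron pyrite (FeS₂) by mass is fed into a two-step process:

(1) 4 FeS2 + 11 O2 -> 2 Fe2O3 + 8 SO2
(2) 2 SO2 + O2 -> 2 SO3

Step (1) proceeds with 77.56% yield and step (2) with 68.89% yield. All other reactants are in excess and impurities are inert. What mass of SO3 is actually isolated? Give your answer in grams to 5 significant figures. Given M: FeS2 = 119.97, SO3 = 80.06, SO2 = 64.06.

270.18 g

Pure FeS2 = 405.98 × 0.9332 = 378.861 g.
n(FeS2) = 378.861 / 119.97 = 3.15796 mol.
Step 1 (FeS2:SO2 = 4:8): theoretical n(SO2) = 6.31592 mol; at 77.56% yield, n(SO2) = 4.89863 mol.
Step 2 (SO2:SO3 = 2:2): theoretical n(SO3) = 4.89863 mol, so theoretical mass = 4.89863 × 80.06 = 392.184 g.
At 68.89% yield, actual mass of SO3 = 392.184 × 0.6889 = 270.176 g.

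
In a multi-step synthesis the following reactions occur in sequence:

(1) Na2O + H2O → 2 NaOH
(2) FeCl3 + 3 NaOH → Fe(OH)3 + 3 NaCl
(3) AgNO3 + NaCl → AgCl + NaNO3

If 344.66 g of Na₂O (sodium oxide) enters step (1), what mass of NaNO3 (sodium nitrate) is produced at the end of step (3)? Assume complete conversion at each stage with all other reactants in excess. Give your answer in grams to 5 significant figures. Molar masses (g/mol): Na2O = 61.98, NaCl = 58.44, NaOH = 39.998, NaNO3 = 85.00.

n(Na2O) = 344.66 / 61.98 = 5.56083 mol.
Reaction (1): Na2O→NaOH ratio 1:2 ⇒ n(NaOH) = 11.1217 mol.
Reaction (2): NaOH→NaCl ratio 3:3 ⇒ n(NaCl) = 11.1217 mol.
Reaction (3): NaCl→NaNO3 ratio 1:1 ⇒ n(NaNO3) = 11.1217 mol.
Mass of NaNO3 = 11.1217 × 85.00 = 945.340 g.

945.34 g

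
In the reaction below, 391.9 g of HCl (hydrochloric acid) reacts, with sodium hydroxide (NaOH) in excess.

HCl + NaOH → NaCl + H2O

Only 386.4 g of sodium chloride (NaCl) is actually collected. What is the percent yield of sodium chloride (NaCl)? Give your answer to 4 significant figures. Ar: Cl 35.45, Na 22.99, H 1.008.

61.51 %

M(HCl) = 1.008 + 35.45 = 36.458 g/mol.
M(NaCl) = 22.99 + 35.45 = 58.44 g/mol.
n(HCl) = 391.90 g / 36.458 g/mol = 10.749 mol.
From the equation the HCl:NaCl mole ratio is 1:1, so n(NaCl) = 10.749 × 1/1 = 10.749 mol.
Mass of NaCl = 10.749 mol × 58.44 g/mol = 628.19 g.
This is the theoretical yield. Percent yield = 386.4 g / 628.19 g × 100% = 61.510%.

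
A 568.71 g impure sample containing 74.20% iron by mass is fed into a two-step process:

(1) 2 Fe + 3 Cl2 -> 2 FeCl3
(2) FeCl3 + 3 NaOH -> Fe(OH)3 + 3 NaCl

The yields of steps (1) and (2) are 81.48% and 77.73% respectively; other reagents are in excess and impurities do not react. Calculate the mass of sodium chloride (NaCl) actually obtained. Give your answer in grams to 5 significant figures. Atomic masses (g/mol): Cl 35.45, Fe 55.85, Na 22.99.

838.96 g

Pure Fe = 568.71 × 0.7420 = 421.983 g.
M(Fe) = 55.85 g/mol.
M(NaCl) = 22.99 + 35.45 = 58.44 g/mol.
n(Fe) = 421.983 / 55.85 = 7.55565 mol.
Step 1 (Fe:FeCl3 = 2:2): theoretical n(FeCl3) = 7.55565 mol; at 81.48% yield, n(FeCl3) = 6.15634 mol.
Step 2 (FeCl3:NaCl = 1:3): theoretical n(NaCl) = 18.4690 mol, so theoretical mass = 18.4690 × 58.44 = 1079.33 g.
At 77.73% yield, actual mass of NaCl = 1079.33 × 0.7773 = 838.963 g.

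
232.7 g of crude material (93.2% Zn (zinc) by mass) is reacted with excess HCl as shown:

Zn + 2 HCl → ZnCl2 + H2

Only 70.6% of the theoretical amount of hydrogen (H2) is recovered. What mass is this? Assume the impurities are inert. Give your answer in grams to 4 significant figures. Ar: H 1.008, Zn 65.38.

Pure Zn available = 232.7 g × 0.932 = 216.88 g.
M(Zn) = 65.38 g/mol.
M(H2) = 2(1.008) = 2.016 g/mol.
n(Zn) = 216.88 g / 65.38 g/mol = 3.3172 mol.
From the equation the Zn:H2 mole ratio is 1:1, so n(H2) = 3.3172 × 1/1 = 3.3172 mol.
Mass of H2 = 3.3172 mol × 2.016 g/mol = 6.6874 g.
Actual mass collected = 6.6874 g × 0.706 = 4.7213 g.

4.721 g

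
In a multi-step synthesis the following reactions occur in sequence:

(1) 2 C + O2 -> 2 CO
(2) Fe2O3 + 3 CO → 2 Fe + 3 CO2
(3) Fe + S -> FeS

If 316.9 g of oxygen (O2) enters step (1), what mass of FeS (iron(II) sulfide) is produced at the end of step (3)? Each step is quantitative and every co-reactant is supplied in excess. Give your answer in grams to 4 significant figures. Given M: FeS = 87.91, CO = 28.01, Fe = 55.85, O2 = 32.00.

1161 g

n(O2) = 316.9 / 32.00 = 9.9031 mol.
Reaction (1): O2→CO ratio 1:2 ⇒ n(CO) = 19.806 mol.
Reaction (2): CO→Fe ratio 3:2 ⇒ n(Fe) = 13.204 mol.
Reaction (3): Fe→FeS ratio 1:1 ⇒ n(FeS) = 13.204 mol.
Mass of FeS = 13.204 × 87.91 = 1160.8 g.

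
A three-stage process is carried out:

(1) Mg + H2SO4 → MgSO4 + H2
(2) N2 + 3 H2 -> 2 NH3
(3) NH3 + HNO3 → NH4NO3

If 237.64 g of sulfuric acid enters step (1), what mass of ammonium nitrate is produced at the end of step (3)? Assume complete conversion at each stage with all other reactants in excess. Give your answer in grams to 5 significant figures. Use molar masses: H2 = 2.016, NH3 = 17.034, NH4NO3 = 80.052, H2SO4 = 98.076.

129.31 g

n(H2SO4) = 237.64 / 98.076 = 2.42302 mol.
Reaction (1): H2SO4→H2 ratio 1:1 ⇒ n(H2) = 2.42302 mol.
Reaction (2): H2→NH3 ratio 3:2 ⇒ n(NH3) = 1.61535 mol.
Reaction (3): NH3→NH4NO3 ratio 1:1 ⇒ n(NH4NO3) = 1.61535 mol.
Mass of NH4NO3 = 1.61535 × 80.052 = 129.312 g.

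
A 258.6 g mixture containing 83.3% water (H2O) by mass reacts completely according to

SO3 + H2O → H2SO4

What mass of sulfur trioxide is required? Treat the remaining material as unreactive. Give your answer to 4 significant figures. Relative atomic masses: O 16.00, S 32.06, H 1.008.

Mass of pure H2O = 258.6 g × 0.833 = 215.41 g.
M(H2O) = 2(1.008) + 16.00 = 18.016 g/mol.
M(SO3) = 32.06 + 3(16.00) = 80.06 g/mol.
n(H2O) = 215.41 g / 18.016 g/mol = 11.957 mol.
From the equation the H2O:SO3 mole ratio is 1:1, so n(SO3) = 11.957 × 1/1 = 11.957 mol.
Mass of SO3 = 11.957 mol × 80.06 g/mol = 957.26 g.

957.3 g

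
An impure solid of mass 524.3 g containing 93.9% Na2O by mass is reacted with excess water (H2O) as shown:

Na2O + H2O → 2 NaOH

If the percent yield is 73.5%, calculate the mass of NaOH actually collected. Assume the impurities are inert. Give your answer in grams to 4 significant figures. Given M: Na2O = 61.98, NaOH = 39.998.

467.0 g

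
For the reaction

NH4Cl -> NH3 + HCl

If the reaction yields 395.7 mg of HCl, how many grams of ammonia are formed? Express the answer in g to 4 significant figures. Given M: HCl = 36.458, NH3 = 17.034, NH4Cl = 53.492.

Convert: 395.7 mg = 0.39570 g.
n(HCl) = 0.39570 g / 36.458 g/mol = 0.010854 mol.
From the equation the HCl:NH3 mole ratio is 1:1, so n(NH3) = 0.010854 × 1/1 = 0.010854 mol.
Mass of NH3 = 0.010854 mol × 17.034 g/mol = 0.18488 g.

0.1849 g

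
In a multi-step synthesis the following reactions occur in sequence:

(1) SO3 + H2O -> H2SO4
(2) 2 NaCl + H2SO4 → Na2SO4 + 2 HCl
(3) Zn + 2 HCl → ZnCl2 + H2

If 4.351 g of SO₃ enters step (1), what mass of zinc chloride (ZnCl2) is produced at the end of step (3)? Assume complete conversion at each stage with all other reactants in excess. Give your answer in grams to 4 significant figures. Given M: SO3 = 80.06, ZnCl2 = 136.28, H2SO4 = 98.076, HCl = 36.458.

7.406 g

n(SO3) = 4.351 / 80.06 = 0.054347 mol.
Reaction (1): SO3→H2SO4 ratio 1:1 ⇒ n(H2SO4) = 0.054347 mol.
Reaction (2): H2SO4→HCl ratio 1:2 ⇒ n(HCl) = 0.10869 mol.
Reaction (3): HCl→ZnCl2 ratio 2:1 ⇒ n(ZnCl2) = 0.054347 mol.
Mass of ZnCl2 = 0.054347 × 136.28 = 7.4064 g.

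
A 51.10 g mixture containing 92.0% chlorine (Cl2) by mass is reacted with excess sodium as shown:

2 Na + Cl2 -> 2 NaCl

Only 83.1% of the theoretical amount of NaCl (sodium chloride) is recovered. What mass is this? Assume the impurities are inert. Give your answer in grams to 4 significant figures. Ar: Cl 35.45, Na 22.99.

64.40 g

Pure Cl2 available = 51.10 g × 0.920 = 47.012 g.
M(Cl2) = 2(35.45) = 70.90 g/mol.
M(NaCl) = 22.99 + 35.45 = 58.44 g/mol.
n(Cl2) = 47.012 g / 70.90 g/mol = 0.66307 mol.
From the equation the Cl2:NaCl mole ratio is 1:2, so n(NaCl) = 0.66307 × 2/1 = 1.3261 mol.
Mass of NaCl = 1.3261 mol × 58.44 g/mol = 77.500 g.
Actual mass collected = 77.500 g × 0.831 = 64.403 g.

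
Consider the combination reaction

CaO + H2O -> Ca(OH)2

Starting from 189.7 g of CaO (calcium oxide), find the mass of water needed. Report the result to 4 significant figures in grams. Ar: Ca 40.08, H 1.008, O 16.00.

M(CaO) = 40.08 + 16.00 = 56.08 g/mol.
M(H2O) = 2(1.008) + 16.00 = 18.016 g/mol.
n(CaO) = 189.70 g / 56.08 g/mol = 3.3827 mol.
From the equation the CaO:H2O mole ratio is 1:1, so n(H2O) = 3.3827 × 1/1 = 3.3827 mol.
Mass of H2O = 3.3827 mol × 18.016 g/mol = 60.942 g.

60.94 g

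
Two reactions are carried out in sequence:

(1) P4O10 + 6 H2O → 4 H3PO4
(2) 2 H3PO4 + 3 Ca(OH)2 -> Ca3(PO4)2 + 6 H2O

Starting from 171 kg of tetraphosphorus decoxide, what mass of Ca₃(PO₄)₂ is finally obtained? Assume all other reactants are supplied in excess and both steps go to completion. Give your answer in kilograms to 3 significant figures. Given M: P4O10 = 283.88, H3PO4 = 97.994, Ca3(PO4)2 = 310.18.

374 kg

171 kg = 171000 g.
n(P4O10) = 171000 / 283.88 = 602.4 mol.
Step 1 gives a 1:4 ratio of P4O10 to H3PO4, so n(H3PO4) = 2409 mol.
In step 2 the H3PO4:Ca3(PO4)2 ratio is 2:1, so n(Ca3(PO4)2) = 1205 mol.
Mass of Ca3(PO4)2 = 1205 × 310.18 = 373700 g = 374 kg.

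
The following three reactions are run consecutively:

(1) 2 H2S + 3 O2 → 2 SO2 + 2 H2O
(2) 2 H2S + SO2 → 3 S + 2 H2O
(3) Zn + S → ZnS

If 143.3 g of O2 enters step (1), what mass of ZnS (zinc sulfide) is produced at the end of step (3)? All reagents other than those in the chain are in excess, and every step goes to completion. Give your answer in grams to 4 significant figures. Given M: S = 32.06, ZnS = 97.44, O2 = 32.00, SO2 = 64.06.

n(O2) = 143.3 / 32.00 = 4.4781 mol.
Reaction (1): O2→SO2 ratio 3:2 ⇒ n(SO2) = 2.9854 mol.
Reaction (2): SO2→S ratio 1:3 ⇒ n(S) = 8.9563 mol.
Reaction (3): S→ZnS ratio 1:1 ⇒ n(ZnS) = 8.9563 mol.
Mass of ZnS = 8.9563 × 97.44 = 872.70 g.

872.7 g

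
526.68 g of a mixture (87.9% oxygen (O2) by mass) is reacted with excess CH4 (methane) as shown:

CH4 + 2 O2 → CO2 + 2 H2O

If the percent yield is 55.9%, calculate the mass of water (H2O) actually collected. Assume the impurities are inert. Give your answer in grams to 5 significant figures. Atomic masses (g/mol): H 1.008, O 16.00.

Pure O2 available = 526.68 g × 0.879 = 462.952 g.
M(O2) = 2(16.00) = 32.00 g/mol.
M(H2O) = 2(1.008) + 16.00 = 18.016 g/mol.
n(O2) = 462.952 g / 32.00 g/mol = 14.4672 mol.
From the equation the O2:H2O mole ratio is 2:2, so n(H2O) = 14.4672 × 2/2 = 14.4672 mol.
Mass of H2O = 14.4672 mol × 18.016 g/mol = 260.642 g.
Actual mass collected = 260.642 g × 0.559 = 145.699 g.

145.70 g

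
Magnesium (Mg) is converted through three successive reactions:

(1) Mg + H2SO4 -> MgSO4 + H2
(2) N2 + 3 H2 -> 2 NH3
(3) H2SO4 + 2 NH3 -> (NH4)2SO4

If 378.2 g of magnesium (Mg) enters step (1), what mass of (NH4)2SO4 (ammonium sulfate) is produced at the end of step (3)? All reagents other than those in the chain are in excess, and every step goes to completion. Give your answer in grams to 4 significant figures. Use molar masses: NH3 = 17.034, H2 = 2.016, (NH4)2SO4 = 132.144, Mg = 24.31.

685.3 g

n(Mg) = 378.2 / 24.31 = 15.557 mol.
Reaction (1): Mg→H2 ratio 1:1 ⇒ n(H2) = 15.557 mol.
Reaction (2): H2→NH3 ratio 3:2 ⇒ n(NH3) = 10.372 mol.
Reaction (3): NH3→(NH4)2SO4 ratio 2:1 ⇒ n((NH4)2SO4) = 5.1858 mol.
Mass of (NH4)2SO4 = 5.1858 × 132.144 = 685.27 g.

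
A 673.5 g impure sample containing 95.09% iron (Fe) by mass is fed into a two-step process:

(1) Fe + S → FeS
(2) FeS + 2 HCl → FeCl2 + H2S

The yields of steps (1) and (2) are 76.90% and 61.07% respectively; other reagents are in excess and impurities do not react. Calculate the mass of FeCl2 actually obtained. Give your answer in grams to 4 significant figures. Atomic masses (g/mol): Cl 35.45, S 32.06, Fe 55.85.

Pure Fe = 673.5 × 0.9509 = 640.43 g.
M(Fe) = 55.85 g/mol.
M(FeCl2) = 55.85 + 2(35.45) = 126.75 g/mol.
n(Fe) = 640.43 / 55.85 = 11.467 mol.
Step 1 (Fe:FeS = 1:1): theoretical n(FeS) = 11.467 mol; at 76.90% yield, n(FeS) = 8.8181 mol.
Step 2 (FeS:FeCl2 = 1:1): theoretical n(FeCl2) = 8.8181 mol, so theoretical mass = 8.8181 × 126.75 = 1117.7 g.
At 61.07% yield, actual mass of FeCl2 = 1117.7 × 0.6107 = 682.58 g.

682.6 g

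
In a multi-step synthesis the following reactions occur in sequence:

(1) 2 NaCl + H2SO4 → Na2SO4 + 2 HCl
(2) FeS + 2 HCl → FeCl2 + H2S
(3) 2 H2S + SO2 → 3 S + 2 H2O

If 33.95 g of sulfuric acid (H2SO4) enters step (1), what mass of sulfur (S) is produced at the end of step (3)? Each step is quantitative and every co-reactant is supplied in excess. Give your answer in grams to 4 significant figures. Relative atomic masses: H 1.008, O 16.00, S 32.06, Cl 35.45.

16.65 g

M(H2SO4) = 2(1.008) + 32.06 + 4(16.00) = 98.076 g/mol.
M(S) = 32.06 g/mol.
n(H2SO4) = 33.95 / 98.076 = 0.34616 mol.
Reaction (1): H2SO4→HCl ratio 1:2 ⇒ n(HCl) = 0.69232 mol.
Reaction (2): HCl→H2S ratio 2:1 ⇒ n(H2S) = 0.34616 mol.
Reaction (3): H2S→S ratio 2:3 ⇒ n(S) = 0.51924 mol.
Mass of S = 0.51924 × 32.06 = 16.647 g.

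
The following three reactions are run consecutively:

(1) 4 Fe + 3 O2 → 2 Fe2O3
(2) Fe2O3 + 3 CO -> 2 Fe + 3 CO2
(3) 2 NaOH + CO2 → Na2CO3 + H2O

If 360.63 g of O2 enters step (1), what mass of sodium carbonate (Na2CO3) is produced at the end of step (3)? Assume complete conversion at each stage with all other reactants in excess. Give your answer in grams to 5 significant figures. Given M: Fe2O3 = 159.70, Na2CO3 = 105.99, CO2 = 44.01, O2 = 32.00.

2388.9 g

n(O2) = 360.63 / 32.00 = 11.2697 mol.
Reaction (1): O2→Fe2O3 ratio 3:2 ⇒ n(Fe2O3) = 7.51312 mol.
Reaction (2): Fe2O3→CO2 ratio 1:3 ⇒ n(CO2) = 22.5394 mol.
Reaction (3): CO2→Na2CO3 ratio 1:1 ⇒ n(Na2CO3) = 22.5394 mol.
Mass of Na2CO3 = 22.5394 × 105.99 = 2388.95 g.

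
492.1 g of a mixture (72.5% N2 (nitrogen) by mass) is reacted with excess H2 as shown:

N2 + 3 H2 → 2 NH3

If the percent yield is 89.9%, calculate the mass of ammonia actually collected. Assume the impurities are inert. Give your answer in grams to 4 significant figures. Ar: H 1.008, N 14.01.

390.0 g

Pure N2 available = 492.1 g × 0.725 = 356.77 g.
M(N2) = 2(14.01) = 28.02 g/mol.
M(NH3) = 14.01 + 3(1.008) = 17.034 g/mol.
n(N2) = 356.77 g / 28.02 g/mol = 12.733 mol.
From the equation the N2:NH3 mole ratio is 1:2, so n(NH3) = 12.733 × 2/1 = 25.466 mol.
Mass of NH3 = 25.466 mol × 17.034 g/mol = 433.78 g.
Actual mass collected = 433.78 g × 0.899 = 389.97 g.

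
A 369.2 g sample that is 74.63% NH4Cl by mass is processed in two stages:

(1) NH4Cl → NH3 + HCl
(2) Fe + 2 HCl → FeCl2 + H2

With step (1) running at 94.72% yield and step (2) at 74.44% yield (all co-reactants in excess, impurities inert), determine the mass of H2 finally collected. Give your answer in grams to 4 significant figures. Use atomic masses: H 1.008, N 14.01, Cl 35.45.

Pure NH4Cl = 369.2 × 0.7463 = 275.53 g.
M(NH4Cl) = 14.01 + 4(1.008) + 35.45 = 53.492 g/mol.
M(H2) = 2(1.008) = 2.016 g/mol.
n(NH4Cl) = 275.53 / 53.492 = 5.1509 mol.
Step 1 (NH4Cl:HCl = 1:1): theoretical n(HCl) = 5.1509 mol; at 94.72% yield, n(HCl) = 4.8790 mol.
Step 2 (HCl:H2 = 2:1): theoretical n(H2) = 2.4395 mol, so theoretical mass = 2.4395 × 2.016 = 4.9180 g.
At 74.44% yield, actual mass of H2 = 4.9180 × 0.7444 = 3.6610 g.

3.661 g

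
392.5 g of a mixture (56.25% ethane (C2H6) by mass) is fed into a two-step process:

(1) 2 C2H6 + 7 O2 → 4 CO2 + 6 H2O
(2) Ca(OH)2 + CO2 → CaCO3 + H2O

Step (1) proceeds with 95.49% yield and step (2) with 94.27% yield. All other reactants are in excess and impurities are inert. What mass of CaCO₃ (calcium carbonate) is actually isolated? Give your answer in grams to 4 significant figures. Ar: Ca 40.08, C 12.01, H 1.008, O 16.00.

1323 g

Pure C2H6 = 392.5 × 0.5625 = 220.78 g.
M(C2H6) = 2(12.01) + 6(1.008) = 30.068 g/mol.
M(CaCO3) = 40.08 + 12.01 + 3(16.00) = 100.09 g/mol.
n(C2H6) = 220.78 / 30.068 = 7.3427 mol.
Step 1 (C2H6:CO2 = 2:4): theoretical n(CO2) = 14.685 mol; at 95.49% yield, n(CO2) = 14.023 mol.
Step 2 (CO2:CaCO3 = 1:1): theoretical n(CaCO3) = 14.023 mol, so theoretical mass = 14.023 × 100.09 = 1403.6 g.
At 94.27% yield, actual mass of CaCO3 = 1403.6 × 0.9427 = 1323.2 g.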